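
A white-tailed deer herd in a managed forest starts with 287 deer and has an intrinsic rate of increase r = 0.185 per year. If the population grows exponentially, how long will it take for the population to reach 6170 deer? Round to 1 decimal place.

Set N₀·e^(rt) = 6170: e^(0.185·t) = 6170/287 = 21.498.
0.185·t = ln(21.498) = 3.068, so t = 3.068/0.185 = 16.584.

16.6 years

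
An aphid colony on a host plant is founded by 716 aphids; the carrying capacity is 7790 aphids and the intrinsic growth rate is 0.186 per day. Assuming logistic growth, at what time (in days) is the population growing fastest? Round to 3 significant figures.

12.3 days

Logistic growth is fastest at N = K/2 = 3895.
A = (K − N₀)/N₀ = 9.8799. Set K/(1 + A·e^(−rt)) = K/2 → A·e^(−rt) = 1.
e^(−0.186t) = 1/9.8799 = 0.101216, so t = ln(9.8799)/0.186 = 2.2905/0.186 = 12.315.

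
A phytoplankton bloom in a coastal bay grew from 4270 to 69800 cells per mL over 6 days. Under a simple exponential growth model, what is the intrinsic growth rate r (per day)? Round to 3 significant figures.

0.466 per day

From N(t) = N₀·e^(rt): e^(r·6) = 69800/4270 = 16.347.
r·6 = ln(16.347) = 2.794, so r = 2.794/6 = 0.46567.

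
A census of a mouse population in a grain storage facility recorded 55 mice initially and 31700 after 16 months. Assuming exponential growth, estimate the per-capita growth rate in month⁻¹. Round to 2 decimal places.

0.40 per month

From N(t) = N₀·e^(rt): e^(r·16) = 31700/55 = 576.36.
r·16 = ln(576.36) = 6.3567, so r = 6.3567/16 = 0.3973.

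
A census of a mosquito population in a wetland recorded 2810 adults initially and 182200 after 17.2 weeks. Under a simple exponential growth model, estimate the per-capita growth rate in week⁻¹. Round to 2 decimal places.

0.24 per week

From N(t) = N₀·e^(rt): e^(r·17.2) = 182200/2810 = 64.84.
r·17.2 = ln(64.84) = 4.1719, so r = 4.1719/17.2 = 0.24255.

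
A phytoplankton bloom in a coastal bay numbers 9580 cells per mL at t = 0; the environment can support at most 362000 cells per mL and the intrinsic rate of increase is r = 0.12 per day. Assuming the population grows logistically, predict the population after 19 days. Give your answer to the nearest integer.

76007 cells per mL

A = (K − N₀)/N₀ = (362000 − 9580)/9580 = 36.787.
N(t) = K/(1 + A·e^(−rt)) = 362000/(1 + 36.787×e^(−0.12×19)).
e^(−2.28) = 0.10228; denominator = 1 + 36.787×0.10228 = 4.7627.
N = 362000/4.7627 = 76006.8.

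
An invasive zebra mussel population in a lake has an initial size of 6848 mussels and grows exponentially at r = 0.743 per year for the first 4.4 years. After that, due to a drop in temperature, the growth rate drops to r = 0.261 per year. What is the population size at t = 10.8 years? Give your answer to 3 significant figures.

957000 mussels

Phase 1: N(4.4) = 6848·e^(0.743×4.4) = 6848·e^3.269 = 180036.
Phase 2 runs for 10.8 − 4.4 = 6.4 years at r = 0.261.
N(10.8) = 180036·e^(0.261×6.4) = 180036·e^1.67 = 956764.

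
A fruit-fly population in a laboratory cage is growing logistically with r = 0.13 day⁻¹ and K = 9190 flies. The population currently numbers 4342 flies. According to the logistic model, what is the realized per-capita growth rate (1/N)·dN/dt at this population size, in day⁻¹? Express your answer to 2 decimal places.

(1/N)·dN/dt = r(1 − N/K) = 0.13 × (1 − 4342/9190).
= 0.13 × 0.52753 = 0.068579.

0.07 per day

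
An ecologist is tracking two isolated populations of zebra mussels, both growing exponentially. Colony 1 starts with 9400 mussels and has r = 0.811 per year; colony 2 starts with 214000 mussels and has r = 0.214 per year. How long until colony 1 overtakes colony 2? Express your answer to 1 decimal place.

5.2 years

Set 9400·e^(0.811t) = 214000·e^(0.214t).
e^((0.811 − 0.214)t) = 214000/9400 → e^(0.597·t) = 22.766.
0.597·t = ln(22.766) = 3.1253, so t = 3.1253/0.597 = 5.235.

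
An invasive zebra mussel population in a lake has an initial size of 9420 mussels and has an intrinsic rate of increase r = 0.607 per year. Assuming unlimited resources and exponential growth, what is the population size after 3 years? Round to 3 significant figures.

58200 mussels

N(t) = N₀·e^(rt) = 9420 × e^(0.607×3) = 9420 × e^1.821.
e^1.821 ≈ 6.178, so N ≈ 9420 × 6.178 = 58197.1.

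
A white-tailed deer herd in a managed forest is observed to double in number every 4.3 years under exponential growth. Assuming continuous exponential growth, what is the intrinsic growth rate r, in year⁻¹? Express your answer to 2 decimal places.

0.16 per year

r = ln(2)/t_d = 0.6931/4.3 = 0.1612.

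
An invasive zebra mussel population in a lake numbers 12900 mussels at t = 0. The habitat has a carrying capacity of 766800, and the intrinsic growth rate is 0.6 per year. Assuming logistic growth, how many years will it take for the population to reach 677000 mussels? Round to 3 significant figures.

A = (K − N₀)/N₀ = (766800 − 12900)/12900 = 58.442.
Solve 766800/(1 + 58.442·e^(−0.6t)) = 677000: 1 + 58.442·e^(−0.6t) = 1.1326, so e^(−0.6t) = 0.00226967.
−0.6·t = ln(0.00226967) = -6.0881, so t = 6.0881/0.6 = 10.147.

10.1 years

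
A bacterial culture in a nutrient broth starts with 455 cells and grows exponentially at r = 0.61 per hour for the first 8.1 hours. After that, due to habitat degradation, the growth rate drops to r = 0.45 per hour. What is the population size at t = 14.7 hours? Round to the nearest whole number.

1240838 cells

Phase 1: N(8.1) = 455·e^(0.61×8.1) = 455·e^4.941 = 63659.1.
Phase 2 runs for 14.7 − 8.1 = 6.6 hours at r = 0.45.
N(14.7) = 63659.1·e^(0.45×6.6) = 63659.1·e^2.97 = 1.240838×10^6.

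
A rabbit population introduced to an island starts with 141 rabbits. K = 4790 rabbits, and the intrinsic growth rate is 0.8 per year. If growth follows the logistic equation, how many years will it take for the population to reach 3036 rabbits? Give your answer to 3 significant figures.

A = (K − N₀)/N₀ = (4790 − 141)/141 = 32.972.
Solve 4790/(1 + 32.972·e^(−0.8t)) = 3036: 1 + 32.972·e^(−0.8t) = 1.5777, so e^(−0.8t) = 0.0175221.
−0.8·t = ln(0.0175221) = -4.0443, so t = 4.0443/0.8 = 5.0554.

5.06 years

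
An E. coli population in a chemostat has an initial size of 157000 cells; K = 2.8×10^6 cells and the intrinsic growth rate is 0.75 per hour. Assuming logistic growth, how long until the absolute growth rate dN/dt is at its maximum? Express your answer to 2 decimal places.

Logistic growth is fastest at N = K/2 = 1.4×10^6.
A = (K − N₀)/N₀ = 16.834. Set K/(1 + A·e^(−rt)) = K/2 → A·e^(−rt) = 1.
e^(−0.75t) = 1/16.834 = 0.0594022, so t = ln(16.834)/0.75 = 2.8234/0.75 = 3.7646.

3.76 hours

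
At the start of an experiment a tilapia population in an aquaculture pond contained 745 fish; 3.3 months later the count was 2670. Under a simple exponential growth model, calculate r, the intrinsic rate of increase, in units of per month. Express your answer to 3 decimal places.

From N(t) = N₀·e^(rt): e^(r·3.3) = 2670/745 = 3.5839.
r·3.3 = ln(3.5839) = 1.2764, so r = 1.2764/3.3 = 0.3868.

0.387 per month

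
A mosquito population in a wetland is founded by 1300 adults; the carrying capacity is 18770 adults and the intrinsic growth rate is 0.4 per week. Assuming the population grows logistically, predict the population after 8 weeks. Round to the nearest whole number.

12127 adults

A = (K − N₀)/N₀ = (18770 − 1300)/1300 = 13.438.
N(t) = K/(1 + A·e^(−rt)) = 18770/(1 + 13.438×e^(−0.4×8)).
e^(−3.2) = 0.040762; denominator = 1 + 13.438×0.040762 = 1.5478.
N = 18770/1.5478 = 12127.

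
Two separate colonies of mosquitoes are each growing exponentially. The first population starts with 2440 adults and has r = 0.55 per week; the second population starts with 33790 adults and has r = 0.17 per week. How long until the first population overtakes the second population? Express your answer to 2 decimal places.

Set 2440·e^(0.55t) = 33790·e^(0.17t).
e^((0.55 − 0.17)t) = 33790/2440 → e^(0.38·t) = 13.848.
0.38·t = ln(13.848) = 2.6282, so t = 2.6282/0.38 = 6.9162.

6.92 weeks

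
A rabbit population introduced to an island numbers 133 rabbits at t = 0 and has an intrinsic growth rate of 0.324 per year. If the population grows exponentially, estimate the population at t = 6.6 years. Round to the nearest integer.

N(t) = N₀·e^(rt) = 133 × e^(0.324×6.6) = 133 × e^2.138.
e^2.138 ≈ 8.4858, so N ≈ 133 × 8.4858 = 1128.62.

1129 rabbits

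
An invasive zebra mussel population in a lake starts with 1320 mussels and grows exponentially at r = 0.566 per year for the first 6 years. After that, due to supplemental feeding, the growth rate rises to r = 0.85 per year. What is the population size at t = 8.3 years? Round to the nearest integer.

278281 mussels

Phase 1: N(6) = 1320·e^(0.566×6) = 1320·e^3.396 = 39394.7.
Phase 2 runs for 8.3 − 6 = 2.3 years at r = 0.85.
N(8.3) = 39394.7·e^(0.85×2.3) = 39394.7·e^1.955 = 278281.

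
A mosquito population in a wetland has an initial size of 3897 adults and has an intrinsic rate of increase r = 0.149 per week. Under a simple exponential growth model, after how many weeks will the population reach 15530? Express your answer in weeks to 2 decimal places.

9.28 weeks

Set N₀·e^(rt) = 15530: e^(0.149·t) = 15530/3897 = 3.9851.
0.149·t = ln(3.9851) = 1.3826, so t = 1.3826/0.149 = 9.279.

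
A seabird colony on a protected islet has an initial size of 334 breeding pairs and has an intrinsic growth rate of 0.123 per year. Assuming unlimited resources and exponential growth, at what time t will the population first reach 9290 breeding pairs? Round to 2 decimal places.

27.04 years

Set N₀·e^(rt) = 9290: e^(0.123·t) = 9290/334 = 27.814.
0.123·t = ln(27.814) = 3.3256, so t = 3.3256/0.123 = 27.037.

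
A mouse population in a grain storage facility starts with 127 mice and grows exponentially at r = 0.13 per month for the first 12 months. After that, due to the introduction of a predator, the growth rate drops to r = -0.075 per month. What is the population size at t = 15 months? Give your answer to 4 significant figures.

Phase 1: N(12) = 127·e^(0.13×12) = 127·e^1.56 = 604.37.
Phase 2 runs for 15 − 12 = 3 months at r = -0.075.
N(15) = 604.37·e^(-0.075×3) = 604.37·e^-0.225 = 482.599.

482.6 mice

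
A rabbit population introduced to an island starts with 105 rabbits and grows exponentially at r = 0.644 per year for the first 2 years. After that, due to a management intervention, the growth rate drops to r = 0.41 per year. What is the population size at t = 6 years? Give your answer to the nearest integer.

Phase 1: N(2) = 105·e^(0.644×2) = 105·e^1.288 = 380.68.
Phase 2 runs for 6 − 2 = 4 years at r = 0.41.
N(6) = 380.68·e^(0.41×4) = 380.68·e^1.64 = 1962.47.

1962 rabbits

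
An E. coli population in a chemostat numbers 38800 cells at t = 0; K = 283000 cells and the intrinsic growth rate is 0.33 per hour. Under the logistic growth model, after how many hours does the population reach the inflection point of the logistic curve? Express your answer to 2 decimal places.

Logistic growth is fastest at N = K/2 = 141500.
A = (K − N₀)/N₀ = 6.2938. Set K/(1 + A·e^(−rt)) = K/2 → A·e^(−rt) = 1.
e^(−0.33t) = 1/6.2938 = 0.158886, so t = ln(6.2938)/0.33 = 1.8396/0.33 = 5.5744.

5.57 hours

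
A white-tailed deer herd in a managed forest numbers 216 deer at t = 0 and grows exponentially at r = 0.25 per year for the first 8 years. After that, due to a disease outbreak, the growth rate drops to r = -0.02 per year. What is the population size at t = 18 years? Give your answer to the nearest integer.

Phase 1: N(8) = 216·e^(0.25×8) = 216·e^2 = 1596.04.
Phase 2 runs for 18 − 8 = 10 years at r = -0.02.
N(18) = 1596.04·e^(-0.02×10) = 1596.04·e^-0.2 = 1306.72.

1307 deer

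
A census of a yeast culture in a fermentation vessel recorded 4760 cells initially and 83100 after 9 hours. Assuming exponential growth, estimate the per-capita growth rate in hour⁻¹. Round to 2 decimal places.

0.32 per hour

From N(t) = N₀·e^(rt): e^(r·9) = 83100/4760 = 17.458.
r·9 = ln(17.458) = 2.8598, so r = 2.8598/9 = 0.31776.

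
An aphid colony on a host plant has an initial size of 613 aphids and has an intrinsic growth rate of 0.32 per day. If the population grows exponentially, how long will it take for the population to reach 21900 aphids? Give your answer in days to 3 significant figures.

Set N₀·e^(rt) = 21900: e^(0.32·t) = 21900/613 = 35.726.
0.32·t = ln(35.726) = 3.5759, so t = 3.5759/0.32 = 11.175.

11.2 days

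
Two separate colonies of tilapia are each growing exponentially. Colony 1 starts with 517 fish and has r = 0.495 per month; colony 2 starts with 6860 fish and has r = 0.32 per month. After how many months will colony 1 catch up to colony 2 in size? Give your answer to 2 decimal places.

14.77 months

Set 517·e^(0.495t) = 6860·e^(0.32t).
e^((0.495 − 0.32)t) = 6860/517 → e^(0.175·t) = 13.269.
0.175·t = ln(13.269) = 2.5854, so t = 2.5854/0.175 = 14.774.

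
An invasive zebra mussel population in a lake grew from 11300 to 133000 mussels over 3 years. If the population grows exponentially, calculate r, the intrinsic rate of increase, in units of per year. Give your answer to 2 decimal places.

0.82 per year

From N(t) = N₀·e^(rt): e^(r·3) = 133000/11300 = 11.77.
r·3 = ln(11.77) = 2.4655, so r = 2.4655/3 = 0.82185.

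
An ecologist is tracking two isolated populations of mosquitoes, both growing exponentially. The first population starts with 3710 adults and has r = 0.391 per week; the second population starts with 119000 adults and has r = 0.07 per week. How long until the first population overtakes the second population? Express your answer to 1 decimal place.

Set 3710·e^(0.391t) = 119000·e^(0.07t).
e^((0.391 − 0.07)t) = 119000/3710 → e^(0.321·t) = 32.075.
0.321·t = ln(32.075) = 3.4681, so t = 3.4681/0.321 = 10.804.

10.8 weeks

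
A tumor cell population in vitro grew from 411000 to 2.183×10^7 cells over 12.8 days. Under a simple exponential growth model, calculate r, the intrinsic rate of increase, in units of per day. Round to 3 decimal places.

0.310 per day

From N(t) = N₀·e^(rt): e^(r·12.8) = 2.183×10^7/411000 = 53.114.
r·12.8 = ln(53.114) = 3.9724, so r = 3.9724/12.8 = 0.31035.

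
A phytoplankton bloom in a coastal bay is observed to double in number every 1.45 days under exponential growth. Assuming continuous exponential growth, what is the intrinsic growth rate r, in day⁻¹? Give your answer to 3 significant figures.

0.478 per day

r = ln(2)/t_d = 0.6931/1.45 = 0.47803.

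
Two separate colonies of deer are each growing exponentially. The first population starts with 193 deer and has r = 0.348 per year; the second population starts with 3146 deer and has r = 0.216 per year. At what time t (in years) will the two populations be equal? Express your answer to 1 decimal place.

Set 193·e^(0.348t) = 3146·e^(0.216t).
e^((0.348 − 0.216)t) = 3146/193 → e^(0.132·t) = 16.301.
0.132·t = ln(16.301) = 2.7912, so t = 2.7912/0.132 = 21.145.

21.1 years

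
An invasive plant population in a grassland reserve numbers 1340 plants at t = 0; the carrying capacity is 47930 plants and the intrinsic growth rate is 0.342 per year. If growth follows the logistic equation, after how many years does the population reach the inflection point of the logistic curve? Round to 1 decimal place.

10.4 years

Logistic growth is fastest at N = K/2 = 23965.
A = (K − N₀)/N₀ = 34.769. Set K/(1 + A·e^(−rt)) = K/2 → A·e^(−rt) = 1.
e^(−0.342t) = 1/34.769 = 0.0287615, so t = ln(34.769)/0.342 = 3.5487/0.342 = 10.376.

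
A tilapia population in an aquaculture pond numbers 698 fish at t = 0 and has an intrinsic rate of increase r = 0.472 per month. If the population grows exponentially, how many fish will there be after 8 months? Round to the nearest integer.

30462 fish

N(t) = N₀·e^(rt) = 698 × e^(0.472×8) = 698 × e^3.776.
e^3.776 ≈ 43.641, so N ≈ 698 × 43.641 = 30461.5.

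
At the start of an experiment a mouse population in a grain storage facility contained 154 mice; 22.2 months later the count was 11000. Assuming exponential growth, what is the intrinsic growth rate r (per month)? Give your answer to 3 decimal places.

0.192 per month

From N(t) = N₀·e^(rt): e^(r·22.2) = 11000/154 = 71.429.
r·22.2 = ln(71.429) = 4.2687, so r = 4.2687/22.2 = 0.19228.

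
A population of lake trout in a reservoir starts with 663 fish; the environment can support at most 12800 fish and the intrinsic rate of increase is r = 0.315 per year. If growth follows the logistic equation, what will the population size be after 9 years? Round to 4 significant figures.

A = (K − N₀)/N₀ = (12800 − 663)/663 = 18.306.
N(t) = K/(1 + A·e^(−rt)) = 12800/(1 + 18.306×e^(−0.315×9)).
e^(−2.835) = 0.058719; denominator = 1 + 18.306×0.058719 = 2.0749.
N = 12800/2.0749 = 6168.94.

6169 fish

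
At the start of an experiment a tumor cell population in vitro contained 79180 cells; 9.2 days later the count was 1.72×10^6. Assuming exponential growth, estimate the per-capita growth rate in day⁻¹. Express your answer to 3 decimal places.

From N(t) = N₀·e^(rt): e^(r·9.2) = 1.72×10^6/79180 = 21.723.
r·9.2 = ln(21.723) = 3.0784, so r = 3.0784/9.2 = 0.3346.

0.335 per day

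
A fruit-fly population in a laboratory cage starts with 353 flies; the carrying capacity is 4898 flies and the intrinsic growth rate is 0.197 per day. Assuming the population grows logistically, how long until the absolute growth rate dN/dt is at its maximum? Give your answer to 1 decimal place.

13.0 days

Logistic growth is fastest at N = K/2 = 2449.
A = (K − N₀)/N₀ = 12.875. Set K/(1 + A·e^(−rt)) = K/2 → A·e^(−rt) = 1.
e^(−0.197t) = 1/12.875 = 0.0776678, so t = ln(12.875)/0.197 = 2.5553/0.197 = 12.971.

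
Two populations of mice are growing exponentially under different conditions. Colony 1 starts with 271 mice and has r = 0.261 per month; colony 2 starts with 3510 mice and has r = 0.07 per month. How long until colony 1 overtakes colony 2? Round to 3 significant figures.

13.4 months

Set 271·e^(0.261t) = 3510·e^(0.07t).
e^((0.261 − 0.07)t) = 3510/271 → e^(0.191·t) = 12.952.
0.191·t = ln(12.952) = 2.5613, so t = 2.5613/0.191 = 13.41.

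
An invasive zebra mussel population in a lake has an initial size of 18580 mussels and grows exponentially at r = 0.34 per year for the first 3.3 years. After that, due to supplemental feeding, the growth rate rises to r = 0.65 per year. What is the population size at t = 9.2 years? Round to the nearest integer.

2641456 mussels

Phase 1: N(3.3) = 18580·e^(0.34×3.3) = 18580·e^1.122 = 57059.
Phase 2 runs for 9.2 − 3.3 = 5.9 years at r = 0.65.
N(9.2) = 57059·e^(0.65×5.9) = 57059·e^3.835 = 2.641456×10^6.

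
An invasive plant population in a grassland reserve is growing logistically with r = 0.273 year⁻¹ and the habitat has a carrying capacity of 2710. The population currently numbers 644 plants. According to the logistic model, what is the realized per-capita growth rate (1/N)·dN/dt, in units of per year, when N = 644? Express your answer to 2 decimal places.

(1/N)·dN/dt = r(1 − N/K) = 0.273 × (1 − 644/2710).
= 0.273 × 0.76236 = 0.20812.

0.21 per year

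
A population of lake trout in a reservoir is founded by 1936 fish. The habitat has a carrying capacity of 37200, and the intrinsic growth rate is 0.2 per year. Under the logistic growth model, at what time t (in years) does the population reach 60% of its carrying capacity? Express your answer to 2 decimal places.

A = (K − N₀)/N₀ = (37200 − 1936)/1936 = 18.215.
Solve 37200/(1 + 18.215·e^(−0.2t)) = 22320: 1 + 18.215·e^(−0.2t) = 1.6667, so e^(−0.2t) = 0.0366001.
−0.2·t = ln(0.0366001) = -3.3077, so t = 3.3077/0.2 = 16.539.

16.54 years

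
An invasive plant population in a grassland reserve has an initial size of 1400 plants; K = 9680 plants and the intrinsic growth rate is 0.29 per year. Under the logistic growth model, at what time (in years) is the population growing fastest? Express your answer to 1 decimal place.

6.1 years

Logistic growth is fastest at N = K/2 = 4840.
A = (K − N₀)/N₀ = 5.9143. Set K/(1 + A·e^(−rt)) = K/2 → A·e^(−rt) = 1.
e^(−0.29t) = 1/5.9143 = 0.169082, so t = ln(5.9143)/0.29 = 1.7774/0.29 = 6.1289.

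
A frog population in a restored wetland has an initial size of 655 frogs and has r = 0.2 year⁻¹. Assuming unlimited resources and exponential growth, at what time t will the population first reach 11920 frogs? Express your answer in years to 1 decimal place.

14.5 years

Set N₀·e^(rt) = 11920: e^(0.2·t) = 11920/655 = 18.198.
0.2·t = ln(18.198) = 2.9013, so t = 2.9013/0.2 = 14.507.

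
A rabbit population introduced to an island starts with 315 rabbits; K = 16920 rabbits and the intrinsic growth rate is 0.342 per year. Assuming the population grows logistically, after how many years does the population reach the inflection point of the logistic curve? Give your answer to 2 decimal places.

Logistic growth is fastest at N = K/2 = 8460.
A = (K − N₀)/N₀ = 52.714. Set K/(1 + A·e^(−rt)) = K/2 → A·e^(−rt) = 1.
e^(−0.342t) = 1/52.714 = 0.0189702, so t = ln(52.714)/0.342 = 3.9649/0.342 = 11.593.

11.59 years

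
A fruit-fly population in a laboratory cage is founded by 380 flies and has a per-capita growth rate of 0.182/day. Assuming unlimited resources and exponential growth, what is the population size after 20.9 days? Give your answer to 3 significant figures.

N(t) = N₀·e^(rt) = 380 × e^(0.182×20.9) = 380 × e^3.804.
e^3.804 ≈ 44.871, so N ≈ 380 × 44.871 = 17051.1.

17100 flies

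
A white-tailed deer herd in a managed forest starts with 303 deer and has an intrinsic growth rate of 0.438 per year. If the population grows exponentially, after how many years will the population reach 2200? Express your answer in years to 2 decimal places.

4.53 years

Set N₀·e^(rt) = 2200: e^(0.438·t) = 2200/303 = 7.2607.
0.438·t = ln(7.2607) = 1.9825, so t = 1.9825/0.438 = 4.5262.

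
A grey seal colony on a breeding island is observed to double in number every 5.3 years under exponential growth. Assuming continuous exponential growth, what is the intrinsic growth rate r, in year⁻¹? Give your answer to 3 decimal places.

0.131 per year

r = ln(2)/t_d = 0.6931/5.3 = 0.13078.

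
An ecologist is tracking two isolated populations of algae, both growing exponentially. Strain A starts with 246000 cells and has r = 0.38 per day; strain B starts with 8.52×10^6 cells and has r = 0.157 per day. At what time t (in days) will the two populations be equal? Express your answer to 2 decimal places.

Set 246000·e^(0.38t) = 8.52×10^6·e^(0.157t).
e^((0.38 − 0.157)t) = 8.52×10^6/246000 → e^(0.223·t) = 34.634.
0.223·t = ln(34.634) = 3.5448, so t = 3.5448/0.223 = 15.896.

15.90 days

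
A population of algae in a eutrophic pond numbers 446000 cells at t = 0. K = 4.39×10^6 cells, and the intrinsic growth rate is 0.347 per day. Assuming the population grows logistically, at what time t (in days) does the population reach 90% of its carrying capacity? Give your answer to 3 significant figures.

12.6 days

A = (K − N₀)/N₀ = (4.39×10^6 − 446000)/446000 = 8.843.
Solve 4.39×10^6/(1 + 8.843·e^(−0.347t)) = 3.951×10^6: 1 + 8.843·e^(−0.347t) = 1.1111, so e^(−0.347t) = 0.0125648.
−0.347·t = ln(0.0125648) = -4.3769, so t = 4.3769/0.347 = 12.613.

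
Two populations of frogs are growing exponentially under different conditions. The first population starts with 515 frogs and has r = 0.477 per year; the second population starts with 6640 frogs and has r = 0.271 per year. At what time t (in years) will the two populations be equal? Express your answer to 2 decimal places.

Set 515·e^(0.477t) = 6640·e^(0.271t).
e^((0.477 − 0.271)t) = 6640/515 → e^(0.206·t) = 12.893.
0.206·t = ln(12.893) = 2.5567, so t = 2.5567/0.206 = 12.411.

12.41 years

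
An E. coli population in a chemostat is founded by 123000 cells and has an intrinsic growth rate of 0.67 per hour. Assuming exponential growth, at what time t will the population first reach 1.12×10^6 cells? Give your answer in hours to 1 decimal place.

3.3 hours

Set N₀·e^(rt) = 1.12×10^6: e^(0.67·t) = 1.12×10^6/123000 = 9.1057.
0.67·t = ln(9.1057) = 2.2089, so t = 2.2089/0.67 = 3.2969.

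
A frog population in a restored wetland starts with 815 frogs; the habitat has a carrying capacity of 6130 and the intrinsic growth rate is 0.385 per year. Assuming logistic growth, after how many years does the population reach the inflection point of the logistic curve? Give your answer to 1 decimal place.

Logistic growth is fastest at N = K/2 = 3065.
A = (K − N₀)/N₀ = 6.5215. Set K/(1 + A·e^(−rt)) = K/2 → A·e^(−rt) = 1.
e^(−0.385t) = 1/6.5215 = 0.15334, so t = ln(6.5215)/0.385 = 1.8751/0.385 = 4.8704.

4.9 years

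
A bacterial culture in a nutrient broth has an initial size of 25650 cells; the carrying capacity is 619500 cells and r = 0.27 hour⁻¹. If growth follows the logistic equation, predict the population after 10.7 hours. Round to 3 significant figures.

271000 cells

A = (K − N₀)/N₀ = (619500 − 25650)/25650 = 23.152.
N(t) = K/(1 + A·e^(−rt)) = 619500/(1 + 23.152×e^(−0.27×10.7)).
e^(−2.889) = 0.055632; denominator = 1 + 23.152×0.055632 = 2.288.
N = 619500/2.288 = 270762.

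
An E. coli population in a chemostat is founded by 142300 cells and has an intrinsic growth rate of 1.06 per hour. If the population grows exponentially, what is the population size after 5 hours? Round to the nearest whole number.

28507928 cells

N(t) = N₀·e^(rt) = 142300 × e^(1.06×5) = 142300 × e^5.3.
e^5.3 ≈ 200.34, so N ≈ 142300 × 200.34 = 2.850793×10^7.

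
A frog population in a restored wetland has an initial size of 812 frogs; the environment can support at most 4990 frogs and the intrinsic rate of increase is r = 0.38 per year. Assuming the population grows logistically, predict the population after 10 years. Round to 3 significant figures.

4470 frogs

A = (K − N₀)/N₀ = (4990 − 812)/812 = 5.1453.
N(t) = K/(1 + A·e^(−rt)) = 4990/(1 + 5.1453×e^(−0.38×10)).
e^(−3.8) = 0.022371; denominator = 1 + 5.1453×0.022371 = 1.1151.
N = 4990/1.1151 = 4474.92.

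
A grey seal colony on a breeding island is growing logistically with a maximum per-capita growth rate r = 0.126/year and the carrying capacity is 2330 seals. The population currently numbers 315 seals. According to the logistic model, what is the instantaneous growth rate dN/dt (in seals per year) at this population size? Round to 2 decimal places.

34.32 seals per year

dN/dt = rN(1 − N/K) = 0.126 × 315 × (1 − 315/2330).
1 − 315/2330 = 0.86481; dN/dt = 0.126 × 315 × 0.86481 = 34.324.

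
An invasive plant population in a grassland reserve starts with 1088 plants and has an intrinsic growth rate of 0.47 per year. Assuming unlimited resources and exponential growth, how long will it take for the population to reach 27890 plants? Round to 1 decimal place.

Set N₀·e^(rt) = 27890: e^(0.47·t) = 27890/1088 = 25.634.
0.47·t = ln(25.634) = 3.2439, so t = 3.2439/0.47 = 6.902.

6.9 years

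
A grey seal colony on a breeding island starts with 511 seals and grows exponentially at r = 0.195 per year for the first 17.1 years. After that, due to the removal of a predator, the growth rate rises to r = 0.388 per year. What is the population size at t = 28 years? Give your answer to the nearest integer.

984678 seals

Phase 1: N(17.1) = 511·e^(0.195×17.1) = 511·e^3.335 = 14340.9.
Phase 2 runs for 28 − 17.1 = 10.9 years at r = 0.388.
N(28) = 14340.9·e^(0.388×10.9) = 14340.9·e^4.229 = 984678.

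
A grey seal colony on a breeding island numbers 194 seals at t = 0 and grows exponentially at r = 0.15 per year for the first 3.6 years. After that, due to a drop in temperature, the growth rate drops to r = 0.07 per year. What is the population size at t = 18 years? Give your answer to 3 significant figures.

912 seals

Phase 1: N(3.6) = 194·e^(0.15×3.6) = 194·e^0.54 = 332.905.
Phase 2 runs for 18 − 3.6 = 14.4 years at r = 0.07.
N(18) = 332.905·e^(0.07×14.4) = 332.905·e^1.008 = 912.199.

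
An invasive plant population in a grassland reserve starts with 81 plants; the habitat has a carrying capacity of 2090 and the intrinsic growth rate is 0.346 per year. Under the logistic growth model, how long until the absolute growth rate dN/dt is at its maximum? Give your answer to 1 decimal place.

9.3 years

Logistic growth is fastest at N = K/2 = 1045.
A = (K − N₀)/N₀ = 24.802. Set K/(1 + A·e^(−rt)) = K/2 → A·e^(−rt) = 1.
e^(−0.346t) = 1/24.802 = 0.0403186, so t = ln(24.802)/0.346 = 3.2109/0.346 = 9.2802.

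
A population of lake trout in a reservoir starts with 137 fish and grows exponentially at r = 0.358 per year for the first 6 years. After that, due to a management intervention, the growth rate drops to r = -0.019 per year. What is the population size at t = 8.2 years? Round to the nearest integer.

1126 fish

Phase 1: N(6) = 137·e^(0.358×6) = 137·e^2.148 = 1173.78.
Phase 2 runs for 8.2 − 6 = 2.2 years at r = -0.019.
N(8.2) = 1173.78·e^(-0.019×2.2) = 1173.78·e^-0.0418 = 1125.72.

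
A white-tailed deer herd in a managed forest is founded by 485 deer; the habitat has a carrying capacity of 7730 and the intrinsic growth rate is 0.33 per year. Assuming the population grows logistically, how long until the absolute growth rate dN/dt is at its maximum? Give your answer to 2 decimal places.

8.19 years

Logistic growth is fastest at N = K/2 = 3865.
A = (K − N₀)/N₀ = 14.938. Set K/(1 + A·e^(−rt)) = K/2 → A·e^(−rt) = 1.
e^(−0.33t) = 1/14.938 = 0.0669427, so t = ln(14.938)/0.33 = 2.7039/0.33 = 8.1937.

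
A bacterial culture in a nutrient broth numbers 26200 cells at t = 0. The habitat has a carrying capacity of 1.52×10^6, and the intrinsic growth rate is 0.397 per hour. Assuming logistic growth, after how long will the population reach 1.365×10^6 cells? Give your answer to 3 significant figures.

15.7 hours

A = (K − N₀)/N₀ = (1.52×10^6 − 26200)/26200 = 57.015.
Solve 1.52×10^6/(1 + 57.015·e^(−0.397t)) = 1.365×10^6: 1 + 57.015·e^(−0.397t) = 1.1136, so e^(−0.397t) = 0.00199163.
−0.397·t = ln(0.00199163) = -6.2188, so t = 6.2188/0.397 = 15.664.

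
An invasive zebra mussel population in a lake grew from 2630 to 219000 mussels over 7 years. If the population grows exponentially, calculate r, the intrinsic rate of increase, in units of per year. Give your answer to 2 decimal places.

0.63 per year

From N(t) = N₀·e^(rt): e^(r·7) = 219000/2630 = 83.27.
r·7 = ln(83.27) = 4.4221, so r = 4.4221/7 = 0.63173.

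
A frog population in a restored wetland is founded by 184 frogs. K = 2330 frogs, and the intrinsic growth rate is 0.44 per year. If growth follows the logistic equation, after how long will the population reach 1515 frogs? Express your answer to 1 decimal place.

A = (K − N₀)/N₀ = (2330 − 184)/184 = 11.663.
Solve 2330/(1 + 11.663·e^(−0.44t)) = 1515: 1 + 11.663·e^(−0.44t) = 1.538, so e^(−0.44t) = 0.0461246.
−0.44·t = ln(0.0461246) = -3.0764, so t = 3.0764/0.44 = 6.9918.

7.0 years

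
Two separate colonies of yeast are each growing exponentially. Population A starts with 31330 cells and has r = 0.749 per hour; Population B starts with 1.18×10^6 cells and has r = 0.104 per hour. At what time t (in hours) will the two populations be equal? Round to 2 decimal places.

Set 31330·e^(0.749t) = 1.18×10^6·e^(0.104t).
e^((0.749 − 0.104)t) = 1.18×10^6/31330 → e^(0.645·t) = 37.664.
0.645·t = ln(37.664) = 3.6287, so t = 3.6287/0.645 = 5.6259.

5.63 hours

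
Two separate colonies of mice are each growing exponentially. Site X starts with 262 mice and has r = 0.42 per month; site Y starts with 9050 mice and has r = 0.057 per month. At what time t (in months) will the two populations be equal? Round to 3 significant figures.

Set 262·e^(0.42t) = 9050·e^(0.057t).
e^((0.42 − 0.057)t) = 9050/262 → e^(0.363·t) = 34.542.
0.363·t = ln(34.542) = 3.5422, so t = 3.5422/0.363 = 9.7581.

9.76 months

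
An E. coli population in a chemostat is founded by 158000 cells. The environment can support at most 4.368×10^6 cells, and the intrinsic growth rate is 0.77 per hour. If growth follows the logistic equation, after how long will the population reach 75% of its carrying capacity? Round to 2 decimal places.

A = (K − N₀)/N₀ = (4.368×10^6 − 158000)/158000 = 26.646.
Solve 4.368×10^6/(1 + 26.646·e^(−0.77t)) = 3.276×10^6: 1 + 26.646·e^(−0.77t) = 1.3333, so e^(−0.77t) = 0.0125099.
−0.77·t = ln(0.0125099) = -4.3812, so t = 4.3812/0.77 = 5.6899.

5.69 hours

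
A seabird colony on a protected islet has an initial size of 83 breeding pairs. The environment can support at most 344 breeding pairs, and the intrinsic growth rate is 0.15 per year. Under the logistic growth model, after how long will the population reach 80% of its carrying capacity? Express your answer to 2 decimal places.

A = (K − N₀)/N₀ = (344 − 83)/83 = 3.1446.
Solve 344/(1 + 3.1446·e^(−0.15t)) = 275.2: 1 + 3.1446·e^(−0.15t) = 1.25, so e^(−0.15t) = 0.0795019.
−0.15·t = ln(0.0795019) = -2.532, so t = 2.532/0.15 = 16.88.

16.88 years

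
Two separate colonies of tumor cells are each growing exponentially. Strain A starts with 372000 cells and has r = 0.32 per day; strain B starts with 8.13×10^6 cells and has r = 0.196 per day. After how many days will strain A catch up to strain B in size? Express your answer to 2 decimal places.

24.87 days

Set 372000·e^(0.32t) = 8.13×10^6·e^(0.196t).
e^((0.32 − 0.196)t) = 8.13×10^6/372000 → e^(0.124·t) = 21.855.
0.124·t = ln(21.855) = 3.0844, so t = 3.0844/0.124 = 24.874.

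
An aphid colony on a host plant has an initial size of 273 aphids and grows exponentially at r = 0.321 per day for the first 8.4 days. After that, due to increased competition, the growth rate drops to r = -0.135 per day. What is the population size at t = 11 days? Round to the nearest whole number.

Phase 1: N(8.4) = 273·e^(0.321×8.4) = 273·e^2.696 = 4047.57.
Phase 2 runs for 11 − 8.4 = 2.6 days at r = -0.135.
N(11) = 4047.57·e^(-0.135×2.6) = 4047.57·e^-0.351 = 2849.42.

2849 aphids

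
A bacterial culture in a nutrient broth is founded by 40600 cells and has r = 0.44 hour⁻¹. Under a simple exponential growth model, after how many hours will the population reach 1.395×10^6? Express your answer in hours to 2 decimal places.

8.04 hours

Set N₀·e^(rt) = 1.395×10^6: e^(0.44·t) = 1.395×10^6/40600 = 34.36.
0.44·t = ln(34.36) = 3.5369, so t = 3.5369/0.44 = 8.0384.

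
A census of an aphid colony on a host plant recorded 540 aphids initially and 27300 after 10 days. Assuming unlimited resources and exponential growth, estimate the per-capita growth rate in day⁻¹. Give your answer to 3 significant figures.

From N(t) = N₀·e^(rt): e^(r·10) = 27300/540 = 50.556.
r·10 = ln(50.556) = 3.9231, so r = 3.9231/10 = 0.39231.

0.392 per day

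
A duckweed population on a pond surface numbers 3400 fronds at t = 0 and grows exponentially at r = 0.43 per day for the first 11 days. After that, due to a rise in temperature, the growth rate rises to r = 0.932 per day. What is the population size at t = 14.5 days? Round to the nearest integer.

Phase 1: N(11) = 3400·e^(0.43×11) = 3400·e^4.73 = 385205.
Phase 2 runs for 14.5 − 11 = 3.5 days at r = 0.932.
N(14.5) = 385205·e^(0.932×3.5) = 385205·e^3.262 = 1.00545×10^7.

10054499 fronds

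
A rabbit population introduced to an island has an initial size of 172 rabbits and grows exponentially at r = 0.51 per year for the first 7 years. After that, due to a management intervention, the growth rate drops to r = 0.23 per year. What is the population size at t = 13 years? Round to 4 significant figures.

Phase 1: N(7) = 172·e^(0.51×7) = 172·e^3.57 = 6108.85.
Phase 2 runs for 13 − 7 = 6 years at r = 0.23.
N(13) = 6108.85·e^(0.23×6) = 6108.85·e^1.38 = 24282.1.

24280 rabbits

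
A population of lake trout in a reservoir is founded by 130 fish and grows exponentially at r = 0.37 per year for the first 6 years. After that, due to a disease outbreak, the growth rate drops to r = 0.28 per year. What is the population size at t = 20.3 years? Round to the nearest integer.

65613 fish

Phase 1: N(6) = 130·e^(0.37×6) = 130·e^2.22 = 1196.95.
Phase 2 runs for 20.3 − 6 = 14.3 years at r = 0.28.
N(20.3) = 1196.95·e^(0.28×14.3) = 1196.95·e^4.004 = 65613.3.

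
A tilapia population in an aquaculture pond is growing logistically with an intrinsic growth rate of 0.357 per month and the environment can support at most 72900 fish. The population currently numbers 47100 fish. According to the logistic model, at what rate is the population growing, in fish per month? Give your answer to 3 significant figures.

5950 fish per month

dN/dt = rN(1 − N/K) = 0.357 × 47100 × (1 − 47100/72900).
1 − 47100/72900 = 0.35391; dN/dt = 0.357 × 47100 × 0.35391 = 5950.9.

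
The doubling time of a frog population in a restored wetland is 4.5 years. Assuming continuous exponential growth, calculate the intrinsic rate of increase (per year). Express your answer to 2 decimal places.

r = ln(2)/t_d = 0.6931/4.5 = 0.15403.

0.15 per year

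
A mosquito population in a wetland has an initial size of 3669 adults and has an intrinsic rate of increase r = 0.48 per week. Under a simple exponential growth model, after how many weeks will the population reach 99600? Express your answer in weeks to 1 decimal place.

Set N₀·e^(rt) = 99600: e^(0.48·t) = 99600/3669 = 27.146.
0.48·t = ln(27.146) = 3.3012, so t = 3.3012/0.48 = 6.8776.

6.9 weeks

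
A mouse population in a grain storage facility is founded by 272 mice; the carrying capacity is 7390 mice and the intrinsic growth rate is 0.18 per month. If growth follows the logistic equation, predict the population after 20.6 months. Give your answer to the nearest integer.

A = (K − N₀)/N₀ = (7390 − 272)/272 = 26.169.
N(t) = K/(1 + A·e^(−rt)) = 7390/(1 + 26.169×e^(−0.18×20.6)).
e^(−3.708) = 0.024527; denominator = 1 + 26.169×0.024527 = 1.6418.
N = 7390/1.6418 = 4501.05.

4501 mice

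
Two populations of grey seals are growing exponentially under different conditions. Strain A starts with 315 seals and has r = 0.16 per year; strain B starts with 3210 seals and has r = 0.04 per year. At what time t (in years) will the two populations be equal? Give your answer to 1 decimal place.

19.3 years

Set 315·e^(0.16t) = 3210·e^(0.04t).
e^((0.16 − 0.04)t) = 3210/315 → e^(0.12·t) = 10.19.
0.12·t = ln(10.19) = 2.3215, so t = 2.3215/0.12 = 19.345.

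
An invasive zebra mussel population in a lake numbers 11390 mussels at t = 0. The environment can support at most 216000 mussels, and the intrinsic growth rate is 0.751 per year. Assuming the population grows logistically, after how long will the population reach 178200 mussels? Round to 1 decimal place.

5.9 years

A = (K − N₀)/N₀ = (216000 − 11390)/11390 = 17.964.
Solve 216000/(1 + 17.964·e^(−0.751t)) = 178200: 1 + 17.964·e^(−0.751t) = 1.2121, so e^(−0.751t) = 0.0118081.
−0.751·t = ln(0.0118081) = -4.439, so t = 4.439/0.751 = 5.9107.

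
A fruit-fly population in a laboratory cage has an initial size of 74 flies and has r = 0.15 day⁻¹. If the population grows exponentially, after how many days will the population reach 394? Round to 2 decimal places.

Set N₀·e^(rt) = 394: e^(0.15·t) = 394/74 = 5.3243.
0.15·t = ln(5.3243) = 1.6723, so t = 1.6723/0.15 = 11.149.

11.15 days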